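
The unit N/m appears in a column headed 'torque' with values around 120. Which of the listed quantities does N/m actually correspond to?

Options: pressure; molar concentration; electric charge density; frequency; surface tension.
surface tension

torque should have units dimensionally equivalent to kg * m^2 / s^2 (e.g. N·m).
The given unit 'N/m' reduces to kg / s^2. Of the listed options, that is the dimensionality of surface tension.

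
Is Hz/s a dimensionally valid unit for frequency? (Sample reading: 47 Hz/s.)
No

frequency has SI base units: 1 / s
Hz/s does NOT reduce to 1 / s; a valid unit for frequency would be e.g. Hz.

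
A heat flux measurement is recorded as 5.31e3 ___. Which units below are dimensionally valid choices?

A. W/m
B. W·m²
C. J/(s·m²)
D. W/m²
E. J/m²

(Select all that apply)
C, D

heat flux has SI base units: kg / s^3

Checking each option against kg / s^3:
  A. W/m: ✗ does not match
  B. W·m²: ✗ does not match
  C. J/(s·m²): ✓ matches
  D. W/m²: ✓ matches
  E. J/m²: ✗ does not match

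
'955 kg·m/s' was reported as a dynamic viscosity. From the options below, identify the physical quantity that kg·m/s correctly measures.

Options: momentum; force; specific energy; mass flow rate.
momentum

dynamic viscosity should have units dimensionally equivalent to kg / (m * s) (e.g. Pa·s).
The given unit 'kg·m/s' reduces to kg * m / s. Of the listed options, that is the dimensionality of momentum.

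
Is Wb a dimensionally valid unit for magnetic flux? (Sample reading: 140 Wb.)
Yes

magnetic flux has SI base units: kg * m^2 / (A * s^2)
Wb reduces to the same SI base units, so it is a valid unit for magnetic flux.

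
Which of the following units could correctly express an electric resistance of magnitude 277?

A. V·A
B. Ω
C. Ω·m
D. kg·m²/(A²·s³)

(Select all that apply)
B, D

electric resistance has SI base units: kg * m^2 / (A^2 * s^3)

Checking each option against kg * m^2 / (A^2 * s^3):
  A. V·A: ✗ does not match
  B. Ω: ✓ matches
  C. Ω·m: ✗ does not match
  D. kg·m²/(A²·s³): ✓ matches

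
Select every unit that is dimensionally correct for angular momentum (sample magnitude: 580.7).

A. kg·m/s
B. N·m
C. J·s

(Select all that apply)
C

angular momentum has SI base units: kg * m^2 / s

Checking each option against kg * m^2 / s:
  A. kg·m/s: ✗ does not match
  B. N·m: ✗ does not match
  C. J·s: ✓ matches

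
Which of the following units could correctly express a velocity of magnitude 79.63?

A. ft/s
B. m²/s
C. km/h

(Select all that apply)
A, C

velocity has SI base units: m / s

Checking each option against m / s:
  A. ft/s: ✓ matches
  B. m²/s: ✗ does not match
  C. km/h: ✓ matches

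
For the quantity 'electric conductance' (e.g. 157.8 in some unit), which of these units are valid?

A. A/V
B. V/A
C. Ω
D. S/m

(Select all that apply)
A

electric conductance has SI base units: A^2 * s^3 / (kg * m^2)

Checking each option against A^2 * s^3 / (kg * m^2):
  A. A/V: ✓ matches
  B. V/A: ✗ does not match
  C. Ω: ✗ does not match
  D. S/m: ✗ does not match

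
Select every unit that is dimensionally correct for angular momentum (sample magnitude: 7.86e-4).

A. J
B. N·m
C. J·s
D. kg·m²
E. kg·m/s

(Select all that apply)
C

angular momentum has SI base units: kg * m^2 / s

Checking each option against kg * m^2 / s:
  A. J: ✗ does not match
  B. N·m: ✗ does not match
  C. J·s: ✓ matches
  D. kg·m²: ✗ does not match
  E. kg·m/s: ✗ does not match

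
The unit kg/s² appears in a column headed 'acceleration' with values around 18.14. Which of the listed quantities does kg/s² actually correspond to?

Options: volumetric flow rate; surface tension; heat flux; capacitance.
surface tension

acceleration should have units dimensionally equivalent to m / s^2 (e.g. m/s²).
The given unit 'kg/s²' reduces to kg / s^2. Of the listed options, that is the dimensionality of surface tension.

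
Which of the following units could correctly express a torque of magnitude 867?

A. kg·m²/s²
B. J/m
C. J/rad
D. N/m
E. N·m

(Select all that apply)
A, C, E

torque has SI base units: kg * m^2 / s^2

Checking each option against kg * m^2 / s^2:
  A. kg·m²/s²: ✓ matches
  B. J/m: ✗ does not match
  C. J/rad: ✓ matches
  D. N/m: ✗ does not match
  E. N·m: ✓ matches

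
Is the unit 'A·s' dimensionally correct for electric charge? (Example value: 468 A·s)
Yes

electric charge has SI base units: A * s
A·s reduces to the same SI base units, so it is a valid unit for electric charge.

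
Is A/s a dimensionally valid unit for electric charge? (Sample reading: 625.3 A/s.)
No

electric charge has SI base units: A * s
A/s does NOT reduce to A * s; a valid unit for electric charge would be e.g. C.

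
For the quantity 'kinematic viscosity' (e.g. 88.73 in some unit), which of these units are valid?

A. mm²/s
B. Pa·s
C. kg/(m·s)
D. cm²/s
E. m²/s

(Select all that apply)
A, D, E

kinematic viscosity has SI base units: m^2 / s

Checking each option against m^2 / s:
  A. mm²/s: ✓ matches
  B. Pa·s: ✗ does not match
  C. kg/(m·s): ✗ does not match
  D. cm²/s: ✓ matches
  E. m²/s: ✓ matches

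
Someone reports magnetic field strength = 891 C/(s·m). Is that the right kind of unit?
Yes

magnetic field strength has SI base units: A / m
C/(s·m) reduces to the same SI base units, so it is a valid unit for magnetic field strength.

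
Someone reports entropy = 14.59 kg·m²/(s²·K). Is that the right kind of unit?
Yes

entropy has SI base units: kg * m^2 / (s^2 * K)
kg·m²/(s²·K) reduces to the same SI base units, so it is a valid unit for entropy.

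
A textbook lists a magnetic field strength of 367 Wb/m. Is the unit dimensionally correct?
No

magnetic field strength has SI base units: A / m
Wb/m does NOT reduce to A / m; a valid unit for magnetic field strength would be e.g. A/m.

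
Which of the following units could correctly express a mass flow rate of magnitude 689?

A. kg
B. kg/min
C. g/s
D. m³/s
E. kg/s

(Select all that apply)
B, C, E

mass flow rate has SI base units: kg / s

Checking each option against kg / s:
  A. kg: ✗ does not match
  B. kg/min: ✓ matches
  C. g/s: ✓ matches
  D. m³/s: ✗ does not match
  E. kg/s: ✓ matches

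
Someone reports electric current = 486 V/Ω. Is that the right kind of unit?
Yes

electric current has SI base units: A
V/Ω reduces to the same SI base units, so it is a valid unit for electric current.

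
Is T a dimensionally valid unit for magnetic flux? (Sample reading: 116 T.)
No

magnetic flux has SI base units: kg * m^2 / (A * s^2)
T does NOT reduce to kg * m^2 / (A * s^2); a valid unit for magnetic flux would be e.g. Wb.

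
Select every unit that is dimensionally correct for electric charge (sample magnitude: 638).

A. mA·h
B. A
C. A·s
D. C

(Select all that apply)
A, C, D

electric charge has SI base units: A * s

Checking each option against A * s:
  A. mA·h: ✓ matches
  B. A: ✗ does not match
  C. A·s: ✓ matches
  D. C: ✓ matches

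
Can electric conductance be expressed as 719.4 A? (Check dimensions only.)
No

electric conductance has SI base units: A^2 * s^3 / (kg * m^2)
A does NOT reduce to A^2 * s^3 / (kg * m^2); a valid unit for electric conductance would be e.g. S.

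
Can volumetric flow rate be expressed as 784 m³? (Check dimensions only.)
No

volumetric flow rate has SI base units: m^3 / s
m³ does NOT reduce to m^3 / s; a valid unit for volumetric flow rate would be e.g. m³/s.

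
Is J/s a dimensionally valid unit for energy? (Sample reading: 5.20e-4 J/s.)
No

energy has SI base units: kg * m^2 / s^2
J/s does NOT reduce to kg * m^2 / s^2; a valid unit for energy would be e.g. J.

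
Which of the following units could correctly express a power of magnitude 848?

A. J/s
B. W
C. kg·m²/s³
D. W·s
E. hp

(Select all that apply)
A, B, C, E

power has SI base units: kg * m^2 / s^3

Checking each option against kg * m^2 / s^3:
  A. J/s: ✓ matches
  B. W: ✓ matches
  C. kg·m²/s³: ✓ matches
  D. W·s: ✗ does not match
  E. hp: ✓ matches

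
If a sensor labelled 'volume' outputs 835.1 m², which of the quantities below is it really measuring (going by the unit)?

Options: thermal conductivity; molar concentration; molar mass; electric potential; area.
area

volume should have units dimensionally equivalent to m^3 (e.g. m³).
The given unit 'm²' reduces to m^2. Of the listed options, that is the dimensionality of area.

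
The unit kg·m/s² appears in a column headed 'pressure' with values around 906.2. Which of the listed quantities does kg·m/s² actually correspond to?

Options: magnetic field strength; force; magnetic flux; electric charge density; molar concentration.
force

pressure should have units dimensionally equivalent to kg / (m * s^2) (e.g. Pa).
The given unit 'kg·m/s²' reduces to kg * m / s^2. Of the listed options, that is the dimensionality of force.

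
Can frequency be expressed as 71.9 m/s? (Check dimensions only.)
No

frequency has SI base units: 1 / s
m/s does NOT reduce to 1 / s; a valid unit for frequency would be e.g. Hz.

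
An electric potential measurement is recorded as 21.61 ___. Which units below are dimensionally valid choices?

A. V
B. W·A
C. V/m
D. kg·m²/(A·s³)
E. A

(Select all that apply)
A, D

electric potential has SI base units: kg * m^2 / (A * s^3)

Checking each option against kg * m^2 / (A * s^3):
  A. V: ✓ matches
  B. W·A: ✗ does not match
  C. V/m: ✗ does not match
  D. kg·m²/(A·s³): ✓ matches
  E. A: ✗ does not match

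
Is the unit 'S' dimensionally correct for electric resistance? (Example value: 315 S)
No

electric resistance has SI base units: kg * m^2 / (A^2 * s^3)
S does NOT reduce to kg * m^2 / (A^2 * s^3); a valid unit for electric resistance would be e.g. Ω.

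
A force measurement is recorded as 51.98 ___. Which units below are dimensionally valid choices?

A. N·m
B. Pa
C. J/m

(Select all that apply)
C

force has SI base units: kg * m / s^2

Checking each option against kg * m / s^2:
  A. N·m: ✗ does not match
  B. Pa: ✗ does not match
  C. J/m: ✓ matches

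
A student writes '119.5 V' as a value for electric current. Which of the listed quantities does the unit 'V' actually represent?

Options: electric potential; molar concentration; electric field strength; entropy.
electric potential

electric current should have units dimensionally equivalent to A (e.g. A).
The given unit 'V' reduces to kg * m^2 / (A * s^3). Of the listed options, that is the dimensionality of electric potential.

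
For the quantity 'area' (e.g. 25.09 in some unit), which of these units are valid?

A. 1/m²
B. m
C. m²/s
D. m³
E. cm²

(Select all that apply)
E

area has SI base units: m^2

Checking each option against m^2:
  A. 1/m²: ✗ does not match
  B. m: ✗ does not match
  C. m²/s: ✗ does not match
  D. m³: ✗ does not match
  E. cm²: ✓ matches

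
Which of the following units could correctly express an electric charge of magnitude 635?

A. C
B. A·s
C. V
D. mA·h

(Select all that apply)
A, B, D

electric charge has SI base units: A * s

Checking each option against A * s:
  A. C: ✓ matches
  B. A·s: ✓ matches
  C. V: ✗ does not match
  D. mA·h: ✓ matches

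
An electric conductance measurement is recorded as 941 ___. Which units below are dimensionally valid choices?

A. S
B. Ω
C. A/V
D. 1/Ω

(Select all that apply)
A, C, D

electric conductance has SI base units: A^2 * s^3 / (kg * m^2)

Checking each option against A^2 * s^3 / (kg * m^2):
  A. S: ✓ matches
  B. Ω: ✗ does not match
  C. A/V: ✓ matches
  D. 1/Ω: ✓ matches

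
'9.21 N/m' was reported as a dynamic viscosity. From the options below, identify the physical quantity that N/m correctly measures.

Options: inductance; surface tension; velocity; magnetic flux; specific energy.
surface tension

dynamic viscosity should have units dimensionally equivalent to kg / (m * s) (e.g. Pa·s).
The given unit 'N/m' reduces to kg / s^2. Of the listed options, that is the dimensionality of surface tension.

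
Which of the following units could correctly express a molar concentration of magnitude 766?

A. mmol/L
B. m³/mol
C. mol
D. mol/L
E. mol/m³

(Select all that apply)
A, D, E

molar concentration has SI base units: mol / m^3

Checking each option against mol / m^3:
  A. mmol/L: ✓ matches
  B. m³/mol: ✗ does not match
  C. mol: ✗ does not match
  D. mol/L: ✓ matches
  E. mol/m³: ✓ matches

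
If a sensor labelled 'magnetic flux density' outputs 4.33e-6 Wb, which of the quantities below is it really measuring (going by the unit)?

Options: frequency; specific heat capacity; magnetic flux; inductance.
magnetic flux

magnetic flux density should have units dimensionally equivalent to kg / (A * s^2) (e.g. T).
The given unit 'Wb' reduces to kg * m^2 / (A * s^2). Of the listed options, that is the dimensionality of magnetic flux.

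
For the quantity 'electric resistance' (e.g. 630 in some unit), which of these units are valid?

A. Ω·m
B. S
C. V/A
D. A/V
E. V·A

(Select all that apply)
C

electric resistance has SI base units: kg * m^2 / (A^2 * s^3)

Checking each option against kg * m^2 / (A^2 * s^3):
  A. Ω·m: ✗ does not match
  B. S: ✗ does not match
  C. V/A: ✓ matches
  D. A/V: ✗ does not match
  E. V·A: ✗ does not match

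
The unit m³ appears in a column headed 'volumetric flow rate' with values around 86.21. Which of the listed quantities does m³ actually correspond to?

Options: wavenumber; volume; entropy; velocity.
volume

volumetric flow rate should have units dimensionally equivalent to m^3 / s (e.g. m³/s).
The given unit 'm³' reduces to m^3. Of the listed options, that is the dimensionality of volume.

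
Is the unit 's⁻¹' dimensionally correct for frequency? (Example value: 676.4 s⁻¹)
Yes

frequency has SI base units: 1 / s
s⁻¹ reduces to the same SI base units, so it is a valid unit for frequency.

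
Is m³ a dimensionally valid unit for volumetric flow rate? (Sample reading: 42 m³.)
No

volumetric flow rate has SI base units: m^3 / s
m³ does NOT reduce to m^3 / s; a valid unit for volumetric flow rate would be e.g. m³/s.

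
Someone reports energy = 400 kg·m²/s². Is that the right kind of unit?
Yes

energy has SI base units: kg * m^2 / s^2
kg·m²/s² reduces to the same SI base units, so it is a valid unit for energy.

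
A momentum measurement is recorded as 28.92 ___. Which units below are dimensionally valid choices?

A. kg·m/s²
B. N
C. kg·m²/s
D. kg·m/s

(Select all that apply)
D

momentum has SI base units: kg * m / s

Checking each option against kg * m / s:
  A. kg·m/s²: ✗ does not match
  B. N: ✗ does not match
  C. kg·m²/s: ✗ does not match
  D. kg·m/s: ✓ matches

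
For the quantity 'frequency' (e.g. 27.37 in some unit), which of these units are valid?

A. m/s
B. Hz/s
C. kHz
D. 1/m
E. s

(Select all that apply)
C

frequency has SI base units: 1 / s

Checking each option against 1 / s:
  A. m/s: ✗ does not match
  B. Hz/s: ✗ does not match
  C. kHz: ✓ matches
  D. 1/m: ✗ does not match
  E. s: ✗ does not match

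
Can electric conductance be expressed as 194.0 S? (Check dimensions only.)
Yes

electric conductance has SI base units: A^2 * s^3 / (kg * m^2)
S reduces to the same SI base units, so it is a valid unit for electric conductance.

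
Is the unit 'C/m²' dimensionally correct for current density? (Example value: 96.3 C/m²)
No

current density has SI base units: A / m^2
C/m² does NOT reduce to A / m^2; a valid unit for current density would be e.g. A/m².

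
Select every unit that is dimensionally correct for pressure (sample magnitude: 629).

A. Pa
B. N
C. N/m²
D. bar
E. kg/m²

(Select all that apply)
A, C, D

pressure has SI base units: kg / (m * s^2)

Checking each option against kg / (m * s^2):
  A. Pa: ✓ matches
  B. N: ✗ does not match
  C. N/m²: ✓ matches
  D. bar: ✓ matches
  E. kg/m²: ✗ does not match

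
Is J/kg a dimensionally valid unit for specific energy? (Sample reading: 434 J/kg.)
Yes

specific energy has SI base units: m^2 / s^2
J/kg reduces to the same SI base units, so it is a valid unit for specific energy.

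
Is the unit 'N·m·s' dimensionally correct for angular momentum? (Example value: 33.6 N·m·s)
Yes

angular momentum has SI base units: kg * m^2 / s
N·m·s reduces to the same SI base units, so it is a valid unit for angular momentum.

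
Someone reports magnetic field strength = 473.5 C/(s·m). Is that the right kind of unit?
Yes

magnetic field strength has SI base units: A / m
C/(s·m) reduces to the same SI base units, so it is a valid unit for magnetic field strength.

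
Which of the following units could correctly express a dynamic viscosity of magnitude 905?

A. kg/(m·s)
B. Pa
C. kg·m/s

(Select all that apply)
A

dynamic viscosity has SI base units: kg / (m * s)

Checking each option against kg / (m * s):
  A. kg/(m·s): ✓ matches
  B. Pa: ✗ does not match
  C. kg·m/s: ✗ does not match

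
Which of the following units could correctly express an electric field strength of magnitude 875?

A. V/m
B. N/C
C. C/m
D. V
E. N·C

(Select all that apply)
A, B

electric field strength has SI base units: kg * m / (A * s^3)

Checking each option against kg * m / (A * s^3):
  A. V/m: ✓ matches
  B. N/C: ✓ matches
  C. C/m: ✗ does not match
  D. V: ✗ does not match
  E. N·C: ✗ does not match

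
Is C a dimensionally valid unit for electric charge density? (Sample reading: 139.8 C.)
No

electric charge density has SI base units: A * s / m^3
C does NOT reduce to A * s / m^3; a valid unit for electric charge density would be e.g. C/m³.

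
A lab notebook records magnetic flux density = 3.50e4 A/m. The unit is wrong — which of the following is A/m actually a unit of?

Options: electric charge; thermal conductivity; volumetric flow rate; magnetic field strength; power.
magnetic field strength

magnetic flux density should have units dimensionally equivalent to kg / (A * s^2) (e.g. T).
The given unit 'A/m' reduces to A / m. Of the listed options, that is the dimensionality of magnetic field strength.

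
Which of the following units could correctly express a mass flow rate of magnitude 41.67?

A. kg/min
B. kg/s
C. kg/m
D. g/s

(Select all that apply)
A, B, D

mass flow rate has SI base units: kg / s

Checking each option against kg / s:
  A. kg/min: ✓ matches
  B. kg/s: ✓ matches
  C. kg/m: ✗ does not match
  D. g/s: ✓ matches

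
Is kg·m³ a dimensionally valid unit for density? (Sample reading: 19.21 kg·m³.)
No

density has SI base units: kg / m^3
kg·m³ does NOT reduce to kg / m^3; a valid unit for density would be e.g. kg/m³.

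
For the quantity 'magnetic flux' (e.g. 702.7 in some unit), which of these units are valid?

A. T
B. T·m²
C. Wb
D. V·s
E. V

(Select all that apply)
B, C, D

magnetic flux has SI base units: kg * m^2 / (A * s^2)

Checking each option against kg * m^2 / (A * s^2):
  A. T: ✗ does not match
  B. T·m²: ✓ matches
  C. Wb: ✓ matches
  D. V·s: ✓ matches
  E. V: ✗ does not match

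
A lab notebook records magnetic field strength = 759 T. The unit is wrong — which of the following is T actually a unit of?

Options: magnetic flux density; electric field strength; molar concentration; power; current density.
magnetic flux density

magnetic field strength should have units dimensionally equivalent to A / m (e.g. A/m).
The given unit 'T' reduces to kg / (A * s^2). Of the listed options, that is the dimensionality of magnetic flux density.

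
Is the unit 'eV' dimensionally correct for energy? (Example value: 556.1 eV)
Yes

energy has SI base units: kg * m^2 / s^2
eV reduces to the same SI base units, so it is a valid unit for energy.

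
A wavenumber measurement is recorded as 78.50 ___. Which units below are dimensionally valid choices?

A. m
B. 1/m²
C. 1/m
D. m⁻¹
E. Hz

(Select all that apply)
C, D

wavenumber has SI base units: 1 / m

Checking each option against 1 / m:
  A. m: ✗ does not match
  B. 1/m²: ✗ does not match
  C. 1/m: ✓ matches
  D. m⁻¹: ✓ matches
  E. Hz: ✗ does not match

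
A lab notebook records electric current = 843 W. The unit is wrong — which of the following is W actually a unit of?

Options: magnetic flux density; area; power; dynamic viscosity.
power

electric current should have units dimensionally equivalent to A (e.g. A).
The given unit 'W' reduces to kg * m^2 / s^3. Of the listed options, that is the dimensionality of power.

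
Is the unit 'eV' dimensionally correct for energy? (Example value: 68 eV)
Yes

energy has SI base units: kg * m^2 / s^2
eV reduces to the same SI base units, so it is a valid unit for energy.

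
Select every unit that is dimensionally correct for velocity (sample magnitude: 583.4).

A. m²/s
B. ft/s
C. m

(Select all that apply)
B

velocity has SI base units: m / s

Checking each option against m / s:
  A. m²/s: ✗ does not match
  B. ft/s: ✓ matches
  C. m: ✗ does not match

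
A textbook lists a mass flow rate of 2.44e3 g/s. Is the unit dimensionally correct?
Yes

mass flow rate has SI base units: kg / s
g/s reduces to the same SI base units, so it is a valid unit for mass flow rate.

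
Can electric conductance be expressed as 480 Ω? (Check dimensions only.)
No

electric conductance has SI base units: A^2 * s^3 / (kg * m^2)
Ω does NOT reduce to A^2 * s^3 / (kg * m^2); a valid unit for electric conductance would be e.g. S.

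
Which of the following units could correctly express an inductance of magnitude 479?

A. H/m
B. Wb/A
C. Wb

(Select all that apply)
B

inductance has SI base units: kg * m^2 / (A^2 * s^2)

Checking each option against kg * m^2 / (A^2 * s^2):
  A. H/m: ✗ does not match
  B. Wb/A: ✓ matches
  C. Wb: ✗ does not match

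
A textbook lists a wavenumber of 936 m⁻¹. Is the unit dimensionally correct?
Yes

wavenumber has SI base units: 1 / m
m⁻¹ reduces to the same SI base units, so it is a valid unit for wavenumber.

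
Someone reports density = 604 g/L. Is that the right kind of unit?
Yes

density has SI base units: kg / m^3
g/L reduces to the same SI base units, so it is a valid unit for density.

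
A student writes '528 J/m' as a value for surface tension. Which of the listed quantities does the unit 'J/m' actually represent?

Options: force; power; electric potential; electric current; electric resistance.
force

surface tension should have units dimensionally equivalent to kg / s^2 (e.g. N/m).
The given unit 'J/m' reduces to kg * m / s^2. Of the listed options, that is the dimensionality of force.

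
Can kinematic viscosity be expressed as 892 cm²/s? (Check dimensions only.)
Yes

kinematic viscosity has SI base units: m^2 / s
cm²/s reduces to the same SI base units, so it is a valid unit for kinematic viscosity.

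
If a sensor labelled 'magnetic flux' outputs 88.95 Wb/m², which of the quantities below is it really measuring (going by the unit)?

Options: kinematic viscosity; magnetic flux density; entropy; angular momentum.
magnetic flux density

magnetic flux should have units dimensionally equivalent to kg * m^2 / (A * s^2) (e.g. Wb).
The given unit 'Wb/m²' reduces to kg / (A * s^2). Of the listed options, that is the dimensionality of magnetic flux density.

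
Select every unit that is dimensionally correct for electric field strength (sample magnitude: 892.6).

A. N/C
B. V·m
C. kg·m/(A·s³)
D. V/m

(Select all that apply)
A, C, D

electric field strength has SI base units: kg * m / (A * s^3)

Checking each option against kg * m / (A * s^3):
  A. N/C: ✓ matches
  B. V·m: ✗ does not match
  C. kg·m/(A·s³): ✓ matches
  D. V/m: ✓ matches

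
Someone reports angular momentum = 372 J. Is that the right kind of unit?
No

angular momentum has SI base units: kg * m^2 / s
J does NOT reduce to kg * m^2 / s; a valid unit for angular momentum would be e.g. kg·m²/s.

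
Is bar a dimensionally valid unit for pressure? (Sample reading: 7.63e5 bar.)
Yes

pressure has SI base units: kg / (m * s^2)
bar reduces to the same SI base units, so it is a valid unit for pressure.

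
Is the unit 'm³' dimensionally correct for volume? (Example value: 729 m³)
Yes

volume has SI base units: m^3
m³ reduces to the same SI base units, so it is a valid unit for volume.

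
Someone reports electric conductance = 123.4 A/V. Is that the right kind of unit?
Yes

electric conductance has SI base units: A^2 * s^3 / (kg * m^2)
A/V reduces to the same SI base units, so it is a valid unit for electric conductance.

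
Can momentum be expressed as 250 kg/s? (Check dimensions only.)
No

momentum has SI base units: kg * m / s
kg/s does NOT reduce to kg * m / s; a valid unit for momentum would be e.g. kg·m/s.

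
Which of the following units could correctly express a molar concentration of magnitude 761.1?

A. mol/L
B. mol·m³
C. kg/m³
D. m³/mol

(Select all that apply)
A

molar concentration has SI base units: mol / m^3

Checking each option against mol / m^3:
  A. mol/L: ✓ matches
  B. mol·m³: ✗ does not match
  C. kg/m³: ✗ does not match
  D. m³/mol: ✗ does not match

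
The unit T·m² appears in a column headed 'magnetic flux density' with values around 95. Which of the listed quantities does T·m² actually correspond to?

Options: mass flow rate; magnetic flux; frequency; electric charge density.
magnetic flux

magnetic flux density should have units dimensionally equivalent to kg / (A * s^2) (e.g. T).
The given unit 'T·m²' reduces to kg * m^2 / (A * s^2). Of the listed options, that is the dimensionality of magnetic flux.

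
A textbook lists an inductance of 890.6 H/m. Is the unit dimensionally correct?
No

inductance has SI base units: kg * m^2 / (A^2 * s^2)
H/m does NOT reduce to kg * m^2 / (A^2 * s^2); a valid unit for inductance would be e.g. H.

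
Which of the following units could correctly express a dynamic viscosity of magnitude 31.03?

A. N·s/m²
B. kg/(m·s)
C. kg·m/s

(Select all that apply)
A, B

dynamic viscosity has SI base units: kg / (m * s)

Checking each option against kg / (m * s):
  A. N·s/m²: ✓ matches
  B. kg/(m·s): ✓ matches
  C. kg·m/s: ✗ does not match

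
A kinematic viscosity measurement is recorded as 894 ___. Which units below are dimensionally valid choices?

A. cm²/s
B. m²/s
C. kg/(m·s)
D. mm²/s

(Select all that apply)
A, B, D

kinematic viscosity has SI base units: m^2 / s

Checking each option against m^2 / s:
  A. cm²/s: ✓ matches
  B. m²/s: ✓ matches
  C. kg/(m·s): ✗ does not match
  D. mm²/s: ✓ matches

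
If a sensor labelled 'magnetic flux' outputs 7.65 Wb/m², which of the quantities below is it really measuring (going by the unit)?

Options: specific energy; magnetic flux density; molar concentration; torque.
magnetic flux density

magnetic flux should have units dimensionally equivalent to kg * m^2 / (A * s^2) (e.g. Wb).
The given unit 'Wb/m²' reduces to kg / (A * s^2). Of the listed options, that is the dimensionality of magnetic flux density.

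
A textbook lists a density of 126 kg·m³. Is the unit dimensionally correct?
No

density has SI base units: kg / m^3
kg·m³ does NOT reduce to kg / m^3; a valid unit for density would be e.g. kg/m³.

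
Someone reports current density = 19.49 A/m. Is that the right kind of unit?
No

current density has SI base units: A / m^2
A/m does NOT reduce to A / m^2; a valid unit for current density would be e.g. A/m².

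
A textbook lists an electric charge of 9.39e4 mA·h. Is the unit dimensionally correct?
Yes

electric charge has SI base units: A * s
mA·h reduces to the same SI base units, so it is a valid unit for electric charge.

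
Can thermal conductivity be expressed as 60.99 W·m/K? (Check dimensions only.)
No

thermal conductivity has SI base units: kg * m / (s^3 * K)
W·m/K does NOT reduce to kg * m / (s^3 * K); a valid unit for thermal conductivity would be e.g. W/(m·K).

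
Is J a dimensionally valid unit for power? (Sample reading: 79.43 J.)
No

power has SI base units: kg * m^2 / s^3
J does NOT reduce to kg * m^2 / s^3; a valid unit for power would be e.g. W.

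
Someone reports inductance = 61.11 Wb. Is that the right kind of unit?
No

inductance has SI base units: kg * m^2 / (A^2 * s^2)
Wb does NOT reduce to kg * m^2 / (A^2 * s^2); a valid unit for inductance would be e.g. H.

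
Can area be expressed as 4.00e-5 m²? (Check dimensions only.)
Yes

area has SI base units: m^2
m² reduces to the same SI base units, so it is a valid unit for area.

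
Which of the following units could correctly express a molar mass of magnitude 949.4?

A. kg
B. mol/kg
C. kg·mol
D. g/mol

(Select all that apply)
D

molar mass has SI base units: kg / mol

Checking each option against kg / mol:
  A. kg: ✗ does not match
  B. mol/kg: ✗ does not match
  C. kg·mol: ✗ does not match
  D. g/mol: ✓ matches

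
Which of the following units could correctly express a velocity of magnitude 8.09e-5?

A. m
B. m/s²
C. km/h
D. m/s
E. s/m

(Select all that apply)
C, D

velocity has SI base units: m / s

Checking each option against m / s:
  A. m: ✗ does not match
  B. m/s²: ✗ does not match
  C. km/h: ✓ matches
  D. m/s: ✓ matches
  E. s/m: ✗ does not match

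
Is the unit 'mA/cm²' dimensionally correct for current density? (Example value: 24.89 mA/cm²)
Yes

current density has SI base units: A / m^2
mA/cm² reduces to the same SI base units, so it is a valid unit for current density.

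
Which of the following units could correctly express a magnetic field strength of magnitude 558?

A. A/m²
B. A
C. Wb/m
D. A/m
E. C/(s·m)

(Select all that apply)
D, E

magnetic field strength has SI base units: A / m

Checking each option against A / m:
  A. A/m²: ✗ does not match
  B. A: ✗ does not match
  C. Wb/m: ✗ does not match
  D. A/m: ✓ matches
  E. C/(s·m): ✓ matches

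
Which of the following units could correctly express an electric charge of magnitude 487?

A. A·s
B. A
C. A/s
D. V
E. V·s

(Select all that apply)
A

electric charge has SI base units: A * s

Checking each option against A * s:
  A. A·s: ✓ matches
  B. A: ✗ does not match
  C. A/s: ✗ does not match
  D. V: ✗ does not match
  E. V·s: ✗ does not match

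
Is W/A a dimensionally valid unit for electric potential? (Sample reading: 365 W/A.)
Yes

electric potential has SI base units: kg * m^2 / (A * s^3)
W/A reduces to the same SI base units, so it is a valid unit for electric potential.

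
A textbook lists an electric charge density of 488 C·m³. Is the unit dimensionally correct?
No

electric charge density has SI base units: A * s / m^3
C·m³ does NOT reduce to A * s / m^3; a valid unit for electric charge density would be e.g. C/m³.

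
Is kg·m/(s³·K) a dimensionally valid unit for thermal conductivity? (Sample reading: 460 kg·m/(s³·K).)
Yes

thermal conductivity has SI base units: kg * m / (s^3 * K)
kg·m/(s³·K) reduces to the same SI base units, so it is a valid unit for thermal conductivity.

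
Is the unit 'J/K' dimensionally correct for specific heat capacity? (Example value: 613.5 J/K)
No

specific heat capacity has SI base units: m^2 / (s^2 * K)
J/K does NOT reduce to m^2 / (s^2 * K); a valid unit for specific heat capacity would be e.g. J/(kg·K).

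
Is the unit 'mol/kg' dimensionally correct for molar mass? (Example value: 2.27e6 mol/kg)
No

molar mass has SI base units: kg / mol
mol/kg does NOT reduce to kg / mol; a valid unit for molar mass would be e.g. kg/mol.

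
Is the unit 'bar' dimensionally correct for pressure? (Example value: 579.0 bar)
Yes

pressure has SI base units: kg / (m * s^2)
bar reduces to the same SI base units, so it is a valid unit for pressure.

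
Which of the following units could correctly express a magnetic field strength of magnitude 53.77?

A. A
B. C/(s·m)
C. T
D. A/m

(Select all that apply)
B, D

magnetic field strength has SI base units: A / m

Checking each option against A / m:
  A. A: ✗ does not match
  B. C/(s·m): ✓ matches
  C. T: ✗ does not match
  D. A/m: ✓ matches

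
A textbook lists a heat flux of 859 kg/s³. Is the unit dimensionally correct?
Yes

heat flux has SI base units: kg / s^3
kg/s³ reduces to the same SI base units, so it is a valid unit for heat flux.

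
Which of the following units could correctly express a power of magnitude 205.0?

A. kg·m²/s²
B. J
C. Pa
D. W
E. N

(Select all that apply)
D

power has SI base units: kg * m^2 / s^3

Checking each option against kg * m^2 / s^3:
  A. kg·m²/s²: ✗ does not match
  B. J: ✗ does not match
  C. Pa: ✗ does not match
  D. W: ✓ matches
  E. N: ✗ does not match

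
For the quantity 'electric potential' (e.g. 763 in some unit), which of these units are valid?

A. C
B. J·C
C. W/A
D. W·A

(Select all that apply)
C

electric potential has SI base units: kg * m^2 / (A * s^3)

Checking each option against kg * m^2 / (A * s^3):
  A. C: ✗ does not match
  B. J·C: ✗ does not match
  C. W/A: ✓ matches
  D. W·A: ✗ does not match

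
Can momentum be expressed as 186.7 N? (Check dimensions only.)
No

momentum has SI base units: kg * m / s
N does NOT reduce to kg * m / s; a valid unit for momentum would be e.g. kg·m/s.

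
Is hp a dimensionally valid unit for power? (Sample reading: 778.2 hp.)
Yes

power has SI base units: kg * m^2 / s^3
hp reduces to the same SI base units, so it is a valid unit for power.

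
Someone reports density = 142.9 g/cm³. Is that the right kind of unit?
Yes

density has SI base units: kg / m^3
g/cm³ reduces to the same SI base units, so it is a valid unit for density.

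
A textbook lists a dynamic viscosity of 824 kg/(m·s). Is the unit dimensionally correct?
Yes

dynamic viscosity has SI base units: kg / (m * s)
kg/(m·s) reduces to the same SI base units, so it is a valid unit for dynamic viscosity.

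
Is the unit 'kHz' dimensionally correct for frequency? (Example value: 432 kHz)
Yes

frequency has SI base units: 1 / s
kHz reduces to the same SI base units, so it is a valid unit for frequency.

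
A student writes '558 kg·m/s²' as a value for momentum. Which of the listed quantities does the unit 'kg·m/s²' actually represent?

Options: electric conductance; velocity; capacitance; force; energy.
force

momentum should have units dimensionally equivalent to kg * m / s (e.g. kg·m/s).
The given unit 'kg·m/s²' reduces to kg * m / s^2. Of the listed options, that is the dimensionality of force.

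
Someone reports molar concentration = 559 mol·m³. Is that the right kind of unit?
No

molar concentration has SI base units: mol / m^3
mol·m³ does NOT reduce to mol / m^3; a valid unit for molar concentration would be e.g. mol/m³.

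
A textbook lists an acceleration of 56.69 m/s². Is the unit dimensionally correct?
Yes

acceleration has SI base units: m / s^2
m/s² reduces to the same SI base units, so it is a valid unit for acceleration.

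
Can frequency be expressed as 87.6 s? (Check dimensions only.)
No

frequency has SI base units: 1 / s
s does NOT reduce to 1 / s; a valid unit for frequency would be e.g. Hz.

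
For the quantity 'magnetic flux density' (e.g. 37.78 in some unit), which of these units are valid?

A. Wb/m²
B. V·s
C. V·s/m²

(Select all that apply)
A, C

magnetic flux density has SI base units: kg / (A * s^2)

Checking each option against kg / (A * s^2):
  A. Wb/m²: ✓ matches
  B. V·s: ✗ does not match
  C. V·s/m²: ✓ matches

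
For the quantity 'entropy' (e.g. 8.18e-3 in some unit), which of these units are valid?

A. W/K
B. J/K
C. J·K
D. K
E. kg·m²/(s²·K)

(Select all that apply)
B, E

entropy has SI base units: kg * m^2 / (s^2 * K)

Checking each option against kg * m^2 / (s^2 * K):
  A. W/K: ✗ does not match
  B. J/K: ✓ matches
  C. J·K: ✗ does not match
  D. K: ✗ does not match
  E. kg·m²/(s²·K): ✓ matches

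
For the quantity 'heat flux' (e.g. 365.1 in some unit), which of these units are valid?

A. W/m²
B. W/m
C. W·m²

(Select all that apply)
A

heat flux has SI base units: kg / s^3

Checking each option against kg / s^3:
  A. W/m²: ✓ matches
  B. W/m: ✗ does not match
  C. W·m²: ✗ does not match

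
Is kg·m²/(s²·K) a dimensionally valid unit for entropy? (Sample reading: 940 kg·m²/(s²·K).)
Yes

entropy has SI base units: kg * m^2 / (s^2 * K)
kg·m²/(s²·K) reduces to the same SI base units, so it is a valid unit for entropy.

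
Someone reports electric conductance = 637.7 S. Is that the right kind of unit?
Yes

electric conductance has SI base units: A^2 * s^3 / (kg * m^2)
S reduces to the same SI base units, so it is a valid unit for electric conductance.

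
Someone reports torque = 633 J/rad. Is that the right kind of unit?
Yes

torque has SI base units: kg * m^2 / s^2
J/rad reduces to the same SI base units, so it is a valid unit for torque.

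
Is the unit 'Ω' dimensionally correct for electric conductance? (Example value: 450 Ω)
No

electric conductance has SI base units: A^2 * s^3 / (kg * m^2)
Ω does NOT reduce to A^2 * s^3 / (kg * m^2); a valid unit for electric conductance would be e.g. S.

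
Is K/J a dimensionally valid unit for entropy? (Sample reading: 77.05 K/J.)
No

entropy has SI base units: kg * m^2 / (s^2 * K)
K/J does NOT reduce to kg * m^2 / (s^2 * K); a valid unit for entropy would be e.g. J/K.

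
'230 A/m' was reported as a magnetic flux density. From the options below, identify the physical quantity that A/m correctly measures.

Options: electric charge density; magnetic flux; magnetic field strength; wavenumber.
magnetic field strength

magnetic flux density should have units dimensionally equivalent to kg / (A * s^2) (e.g. T).
The given unit 'A/m' reduces to A / m. Of the listed options, that is the dimensionality of magnetic field strength.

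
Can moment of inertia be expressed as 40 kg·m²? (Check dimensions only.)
Yes

moment of inertia has SI base units: kg * m^2
kg·m² reduces to the same SI base units, so it is a valid unit for moment of inertia.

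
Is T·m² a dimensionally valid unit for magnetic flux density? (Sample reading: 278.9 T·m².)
No

magnetic flux density has SI base units: kg / (A * s^2)
T·m² does NOT reduce to kg / (A * s^2); a valid unit for magnetic flux density would be e.g. T.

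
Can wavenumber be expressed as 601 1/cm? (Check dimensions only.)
Yes

wavenumber has SI base units: 1 / m
1/cm reduces to the same SI base units, so it is a valid unit for wavenumber.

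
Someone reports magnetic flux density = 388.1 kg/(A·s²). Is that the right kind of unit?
Yes

magnetic flux density has SI base units: kg / (A * s^2)
kg/(A·s²) reduces to the same SI base units, so it is a valid unit for magnetic flux density.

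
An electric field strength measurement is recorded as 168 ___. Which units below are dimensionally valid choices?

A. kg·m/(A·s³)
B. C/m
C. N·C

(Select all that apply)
A

electric field strength has SI base units: kg * m / (A * s^3)

Checking each option against kg * m / (A * s^3):
  A. kg·m/(A·s³): ✓ matches
  B. C/m: ✗ does not match
  C. N·C: ✗ does not match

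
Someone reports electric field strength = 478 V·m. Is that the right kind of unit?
No

electric field strength has SI base units: kg * m / (A * s^3)
V·m does NOT reduce to kg * m / (A * s^3); a valid unit for electric field strength would be e.g. V/m.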